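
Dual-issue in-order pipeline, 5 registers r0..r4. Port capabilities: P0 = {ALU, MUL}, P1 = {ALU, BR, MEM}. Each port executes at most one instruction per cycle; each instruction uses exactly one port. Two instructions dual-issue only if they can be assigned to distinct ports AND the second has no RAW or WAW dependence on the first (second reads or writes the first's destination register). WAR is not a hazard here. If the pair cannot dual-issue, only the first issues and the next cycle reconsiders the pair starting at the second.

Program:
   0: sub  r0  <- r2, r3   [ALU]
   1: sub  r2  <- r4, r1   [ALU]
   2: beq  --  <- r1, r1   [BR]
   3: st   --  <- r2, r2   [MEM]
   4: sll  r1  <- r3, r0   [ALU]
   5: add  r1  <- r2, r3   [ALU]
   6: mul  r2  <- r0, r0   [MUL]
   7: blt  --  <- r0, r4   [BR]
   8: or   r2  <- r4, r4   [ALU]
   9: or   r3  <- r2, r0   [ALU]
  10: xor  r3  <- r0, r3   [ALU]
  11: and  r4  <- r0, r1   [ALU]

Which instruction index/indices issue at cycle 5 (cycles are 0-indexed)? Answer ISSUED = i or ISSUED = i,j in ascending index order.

ISSUED = 9

0. sub.ALU sub.ALU @i0&i1  | pair
1. beq.BR @i2  | no-port BR/MEM
2. st.MEM sll.ALU @i3&i4  | pair
3. add.ALU mul.MUL @i5&i6  | pair
4. blt.BR or.ALU @i7&i8  | pair
5. or.ALU @i9  | RAW+WAW r3
6. xor.ALU and.ALU @i10&i11  | pair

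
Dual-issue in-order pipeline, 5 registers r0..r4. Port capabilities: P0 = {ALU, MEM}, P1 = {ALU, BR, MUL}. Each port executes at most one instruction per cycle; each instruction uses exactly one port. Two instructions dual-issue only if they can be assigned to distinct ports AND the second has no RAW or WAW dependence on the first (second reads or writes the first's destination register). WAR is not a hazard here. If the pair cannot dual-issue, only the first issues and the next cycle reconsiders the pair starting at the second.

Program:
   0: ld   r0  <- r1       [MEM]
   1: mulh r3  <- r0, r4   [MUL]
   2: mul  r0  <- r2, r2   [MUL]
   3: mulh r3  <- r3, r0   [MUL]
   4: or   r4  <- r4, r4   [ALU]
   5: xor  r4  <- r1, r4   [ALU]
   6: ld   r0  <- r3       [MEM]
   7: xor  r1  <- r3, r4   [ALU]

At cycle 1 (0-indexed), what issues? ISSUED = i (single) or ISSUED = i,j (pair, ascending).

ISSUED = 1

c0: i0 ld.MEM  RAW r0
c1: i1 mulh.MUL  no-port MUL/MUL
c2: i2 mul.MUL  no-port MUL/MUL
c3: i3,i4 mulh.MUL or.ALU  2-wide
c4: i5,i6 xor.ALU ld.MEM  2-wide
c5: i7 xor.ALU  tail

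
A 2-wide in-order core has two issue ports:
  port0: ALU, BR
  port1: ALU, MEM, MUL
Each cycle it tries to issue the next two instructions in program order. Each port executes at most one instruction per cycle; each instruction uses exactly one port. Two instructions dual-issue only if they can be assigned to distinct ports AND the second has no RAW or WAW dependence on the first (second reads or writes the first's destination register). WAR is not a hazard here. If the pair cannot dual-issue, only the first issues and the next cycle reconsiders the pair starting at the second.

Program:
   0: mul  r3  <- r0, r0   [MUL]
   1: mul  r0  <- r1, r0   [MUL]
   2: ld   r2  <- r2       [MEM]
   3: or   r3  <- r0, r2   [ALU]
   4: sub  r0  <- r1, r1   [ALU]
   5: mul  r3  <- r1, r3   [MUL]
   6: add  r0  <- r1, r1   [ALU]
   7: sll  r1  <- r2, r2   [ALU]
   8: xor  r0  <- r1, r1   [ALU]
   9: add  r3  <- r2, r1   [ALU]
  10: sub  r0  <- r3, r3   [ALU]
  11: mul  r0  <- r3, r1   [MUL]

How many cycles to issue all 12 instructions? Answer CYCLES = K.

0. mul.MUL @i0  | no-port MUL/MUL
1. mul.MUL @i1  | no-port MUL/MEM
2. ld.MEM @i2  | RAW r2
3. or.ALU sub.ALU @i3/i4  | pair
4. mul.MUL add.ALU @i5/i6  | pair
5. sll.ALU @i7  | RAW r1
6. xor.ALU add.ALU @i8/i9  | pair
7. sub.ALU @i10  | WAW r0
8. mul.MUL @i11  | tail

CYCLES = 9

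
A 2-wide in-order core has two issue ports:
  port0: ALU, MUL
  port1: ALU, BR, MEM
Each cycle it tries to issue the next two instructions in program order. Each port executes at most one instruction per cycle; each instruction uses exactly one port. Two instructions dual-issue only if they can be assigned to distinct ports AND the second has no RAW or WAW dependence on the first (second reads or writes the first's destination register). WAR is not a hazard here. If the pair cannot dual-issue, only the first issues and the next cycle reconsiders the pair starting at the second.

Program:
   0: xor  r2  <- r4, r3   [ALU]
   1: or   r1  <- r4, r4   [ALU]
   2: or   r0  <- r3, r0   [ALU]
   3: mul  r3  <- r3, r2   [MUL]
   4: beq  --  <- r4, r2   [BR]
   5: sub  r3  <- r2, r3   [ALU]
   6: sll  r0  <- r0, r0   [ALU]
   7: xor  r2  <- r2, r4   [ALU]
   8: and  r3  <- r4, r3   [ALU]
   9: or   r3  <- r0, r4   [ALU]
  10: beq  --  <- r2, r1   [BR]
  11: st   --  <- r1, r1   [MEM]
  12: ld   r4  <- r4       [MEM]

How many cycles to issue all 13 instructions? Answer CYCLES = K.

#0 head=0: xor or i0&i1 2-wide
#1 head=2: or mul i2&i3 2-wide
#2 head=4: beq sub i4&i5 2-wide
#3 head=6: sll xor i6&i7 2-wide
#4 head=8: and i8 WAW r3
#5 head=9: or beq i9&i10 2-wide
#6 head=11: st i11 no-port MEM/MEM
#7 head=12: ld i12 tail

CYCLES = 8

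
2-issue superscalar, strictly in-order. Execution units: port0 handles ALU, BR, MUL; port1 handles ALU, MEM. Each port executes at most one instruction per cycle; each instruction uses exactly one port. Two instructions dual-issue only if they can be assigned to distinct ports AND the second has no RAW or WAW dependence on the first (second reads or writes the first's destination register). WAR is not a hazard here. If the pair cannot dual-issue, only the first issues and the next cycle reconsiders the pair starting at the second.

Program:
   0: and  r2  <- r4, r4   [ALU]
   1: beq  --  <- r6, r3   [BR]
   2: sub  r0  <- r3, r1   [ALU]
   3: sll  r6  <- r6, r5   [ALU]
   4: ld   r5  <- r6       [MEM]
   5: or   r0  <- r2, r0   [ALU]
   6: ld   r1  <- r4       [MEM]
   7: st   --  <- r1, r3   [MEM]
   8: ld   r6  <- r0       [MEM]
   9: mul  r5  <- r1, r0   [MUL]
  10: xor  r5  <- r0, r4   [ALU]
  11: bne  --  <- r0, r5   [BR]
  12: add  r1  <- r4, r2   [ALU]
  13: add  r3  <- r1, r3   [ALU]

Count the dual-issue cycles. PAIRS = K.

0. and/beq @i0/i1  | 2-wide
1. sub/sll @i2/i3  | 2-wide
2. ld/or @i4/i5  | 2-wide
3. ld @i6  | no-port MEM/MEM
4. st @i7  | no-port MEM/MEM
5. ld/mul @i8/i9  | 2-wide
6. xor @i10  | RAW r5
7. bne/add @i11/i12  | 2-wide
8. add @i13  | tail

PAIRS = 5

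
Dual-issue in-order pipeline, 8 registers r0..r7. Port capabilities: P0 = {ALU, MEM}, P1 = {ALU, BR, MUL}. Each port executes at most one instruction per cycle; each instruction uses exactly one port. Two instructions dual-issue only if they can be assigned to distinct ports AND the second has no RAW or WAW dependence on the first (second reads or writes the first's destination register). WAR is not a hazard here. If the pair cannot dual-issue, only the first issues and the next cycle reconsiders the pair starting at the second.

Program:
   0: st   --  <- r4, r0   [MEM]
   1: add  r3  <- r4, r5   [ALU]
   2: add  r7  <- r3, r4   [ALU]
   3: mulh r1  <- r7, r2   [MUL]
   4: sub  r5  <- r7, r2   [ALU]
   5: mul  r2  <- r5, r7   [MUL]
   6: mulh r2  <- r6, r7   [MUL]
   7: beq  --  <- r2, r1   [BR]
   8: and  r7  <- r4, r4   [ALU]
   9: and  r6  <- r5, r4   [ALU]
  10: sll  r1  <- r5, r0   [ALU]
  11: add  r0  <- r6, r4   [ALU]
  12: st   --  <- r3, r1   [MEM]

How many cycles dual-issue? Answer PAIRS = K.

t=0 i0+i1:st.MEM;add.ALU ; dual
t=1 i2:add.ALU ; RAW r7
t=2 i3+i4:mulh.MUL;sub.ALU ; dual
t=3 i5:mul.MUL ; no-port MUL/MUL
t=4 i6:mulh.MUL ; no-port MUL/BR
t=5 i7+i8:beq.BR;and.ALU ; dual
t=6 i9+i10:and.ALU;sll.ALU ; dual
t=7 i11+i12:add.ALU;st.MEM ; dual

PAIRS = 5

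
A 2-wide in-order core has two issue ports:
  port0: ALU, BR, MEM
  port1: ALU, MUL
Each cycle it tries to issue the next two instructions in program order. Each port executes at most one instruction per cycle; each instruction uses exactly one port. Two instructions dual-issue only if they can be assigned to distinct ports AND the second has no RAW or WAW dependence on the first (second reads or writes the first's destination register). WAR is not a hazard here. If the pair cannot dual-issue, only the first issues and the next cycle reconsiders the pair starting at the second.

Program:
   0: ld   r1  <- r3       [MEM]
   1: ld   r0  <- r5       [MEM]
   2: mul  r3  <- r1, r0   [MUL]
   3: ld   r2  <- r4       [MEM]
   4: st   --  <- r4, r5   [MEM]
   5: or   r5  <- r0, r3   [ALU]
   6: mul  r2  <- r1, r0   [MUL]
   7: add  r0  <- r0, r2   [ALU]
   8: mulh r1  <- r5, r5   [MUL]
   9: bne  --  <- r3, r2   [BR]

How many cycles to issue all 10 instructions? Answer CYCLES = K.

CYCLES = 7

  cy0 -> i0 (ld.MEM) no-port MEM/MEM
  cy1 -> i1 (ld.MEM) RAW r0
  cy2 -> i2&i3 (mul.MUL/ld.MEM) dual
  cy3 -> i4&i5 (st.MEM/or.ALU) dual
  cy4 -> i6 (mul.MUL) RAW r2
  cy5 -> i7&i8 (add.ALU/mulh.MUL) dual
  cy6 -> i9 (bne.BR) tail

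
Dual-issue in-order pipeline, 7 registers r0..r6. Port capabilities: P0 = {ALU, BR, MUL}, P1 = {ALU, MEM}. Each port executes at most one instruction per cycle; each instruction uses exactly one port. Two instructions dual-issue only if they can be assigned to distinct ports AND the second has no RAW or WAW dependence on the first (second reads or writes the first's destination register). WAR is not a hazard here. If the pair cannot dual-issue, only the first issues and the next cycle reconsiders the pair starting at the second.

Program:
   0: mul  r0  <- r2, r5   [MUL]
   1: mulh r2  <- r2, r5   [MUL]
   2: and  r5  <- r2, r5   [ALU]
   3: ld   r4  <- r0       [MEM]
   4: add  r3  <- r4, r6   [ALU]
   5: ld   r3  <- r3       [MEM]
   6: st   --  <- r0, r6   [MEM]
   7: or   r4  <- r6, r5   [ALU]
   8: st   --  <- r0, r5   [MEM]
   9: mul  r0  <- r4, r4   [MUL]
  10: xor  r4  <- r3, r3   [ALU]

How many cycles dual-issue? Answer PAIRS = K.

PAIRS = 3

  cy0 -> i0 (mul.MUL) no-port MUL/MUL
  cy1 -> i1 (mulh.MUL) RAW r2
  cy2 -> i2,i3 (and.ALU ld.MEM) pair
  cy3 -> i4 (add.ALU) RAW+WAW r3
  cy4 -> i5 (ld.MEM) no-port MEM/MEM
  cy5 -> i6,i7 (st.MEM or.ALU) pair
  cy6 -> i8,i9 (st.MEM mul.MUL) pair
  cy7 -> i10 (xor.ALU) tail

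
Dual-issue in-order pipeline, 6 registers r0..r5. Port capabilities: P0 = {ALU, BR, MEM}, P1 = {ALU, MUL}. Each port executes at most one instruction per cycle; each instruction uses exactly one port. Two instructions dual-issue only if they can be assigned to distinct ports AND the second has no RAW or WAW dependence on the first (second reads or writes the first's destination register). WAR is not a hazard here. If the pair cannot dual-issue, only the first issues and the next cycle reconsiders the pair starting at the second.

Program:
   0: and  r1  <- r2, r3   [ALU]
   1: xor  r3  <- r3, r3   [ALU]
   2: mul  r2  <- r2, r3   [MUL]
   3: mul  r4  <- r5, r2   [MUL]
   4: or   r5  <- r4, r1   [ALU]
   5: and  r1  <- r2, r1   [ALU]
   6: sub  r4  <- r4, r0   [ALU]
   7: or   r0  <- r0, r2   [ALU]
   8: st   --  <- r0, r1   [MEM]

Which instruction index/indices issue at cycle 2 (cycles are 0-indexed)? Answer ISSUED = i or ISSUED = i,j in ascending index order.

ISSUED = 3

[0] i0/i1  and xor  -- pair
[1] i2  mul  -- no-port MUL/MUL
[2] i3  mul  -- RAW r4
[3] i4/i5  or and  -- pair
[4] i6/i7  sub or  -- pair
[5] i8  st  -- tail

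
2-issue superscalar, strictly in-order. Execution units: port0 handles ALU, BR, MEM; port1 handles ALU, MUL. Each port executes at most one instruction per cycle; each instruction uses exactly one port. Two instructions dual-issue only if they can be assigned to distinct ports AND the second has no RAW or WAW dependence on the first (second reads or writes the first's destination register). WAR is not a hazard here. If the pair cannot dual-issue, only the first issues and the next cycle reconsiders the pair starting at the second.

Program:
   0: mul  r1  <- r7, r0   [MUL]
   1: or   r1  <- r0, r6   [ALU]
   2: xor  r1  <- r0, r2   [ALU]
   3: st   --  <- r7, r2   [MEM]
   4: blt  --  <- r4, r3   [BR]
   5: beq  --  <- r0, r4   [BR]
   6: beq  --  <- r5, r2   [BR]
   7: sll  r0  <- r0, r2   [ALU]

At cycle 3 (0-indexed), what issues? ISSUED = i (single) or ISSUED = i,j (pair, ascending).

ISSUED = 4

#0 head=0: mul.MUL i0 WAW r1
#1 head=1: or.ALU i1 WAW r1
#2 head=2: xor.ALU/st.MEM i2/i3 pair
#3 head=4: blt.BR i4 no-port BR/BR
#4 head=5: beq.BR i5 no-port BR/BR
#5 head=6: beq.BR/sll.ALU i6/i7 pair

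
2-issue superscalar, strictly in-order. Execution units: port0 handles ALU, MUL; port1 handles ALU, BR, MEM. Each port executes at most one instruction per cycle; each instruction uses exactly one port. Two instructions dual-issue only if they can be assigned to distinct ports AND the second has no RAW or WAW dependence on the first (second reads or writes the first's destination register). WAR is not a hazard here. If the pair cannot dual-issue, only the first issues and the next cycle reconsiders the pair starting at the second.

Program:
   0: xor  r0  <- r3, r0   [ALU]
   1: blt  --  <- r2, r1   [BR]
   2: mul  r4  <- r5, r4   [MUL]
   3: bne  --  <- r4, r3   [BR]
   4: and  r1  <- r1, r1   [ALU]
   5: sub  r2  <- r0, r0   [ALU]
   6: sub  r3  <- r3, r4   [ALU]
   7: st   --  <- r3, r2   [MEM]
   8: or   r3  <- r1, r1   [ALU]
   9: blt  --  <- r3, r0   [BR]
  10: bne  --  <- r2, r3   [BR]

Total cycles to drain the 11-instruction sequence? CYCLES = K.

c0: i0&i1 xor;blt  2-wide
c1: i2 mul  RAW r4
c2: i3&i4 bne;and  2-wide
c3: i5&i6 sub;sub  2-wide
c4: i7&i8 st;or  2-wide
c5: i9 blt  no-port BR/BR
c6: i10 bne  tail

CYCLES = 7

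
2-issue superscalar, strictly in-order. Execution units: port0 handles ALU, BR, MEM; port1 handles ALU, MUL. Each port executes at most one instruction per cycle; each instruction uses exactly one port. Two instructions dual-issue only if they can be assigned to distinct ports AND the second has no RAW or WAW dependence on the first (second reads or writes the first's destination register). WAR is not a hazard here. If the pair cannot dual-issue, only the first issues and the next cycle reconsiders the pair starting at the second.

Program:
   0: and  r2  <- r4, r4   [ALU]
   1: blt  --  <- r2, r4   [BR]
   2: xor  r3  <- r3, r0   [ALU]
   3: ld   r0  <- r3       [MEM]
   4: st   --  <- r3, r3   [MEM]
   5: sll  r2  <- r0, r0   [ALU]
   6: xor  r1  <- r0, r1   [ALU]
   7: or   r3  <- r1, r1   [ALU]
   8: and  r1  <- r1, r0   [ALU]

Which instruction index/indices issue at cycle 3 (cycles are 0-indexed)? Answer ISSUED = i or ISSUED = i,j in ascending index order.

[0] i0  and  -- RAW r2
[1] i1/i2  blt/xor  -- dual
[2] i3  ld  -- no-port MEM/MEM
[3] i4/i5  st/sll  -- dual
[4] i6  xor  -- RAW r1
[5] i7/i8  or/and  -- dual

ISSUED = 4,5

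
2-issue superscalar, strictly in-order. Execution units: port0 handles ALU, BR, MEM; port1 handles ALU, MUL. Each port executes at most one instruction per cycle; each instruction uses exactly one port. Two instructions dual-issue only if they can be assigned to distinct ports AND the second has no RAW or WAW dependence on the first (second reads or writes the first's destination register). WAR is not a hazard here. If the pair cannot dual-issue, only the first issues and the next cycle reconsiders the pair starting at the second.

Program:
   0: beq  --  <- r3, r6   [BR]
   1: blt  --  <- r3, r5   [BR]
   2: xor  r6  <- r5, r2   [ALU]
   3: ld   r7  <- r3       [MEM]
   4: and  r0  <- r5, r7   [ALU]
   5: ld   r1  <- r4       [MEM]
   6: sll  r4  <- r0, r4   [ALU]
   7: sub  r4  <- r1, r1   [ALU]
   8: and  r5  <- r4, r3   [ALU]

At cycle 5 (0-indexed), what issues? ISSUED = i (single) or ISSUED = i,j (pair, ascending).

0. beq @i0  | no-port BR/BR
1. blt+xor @i1,i2  | 2-wide
2. ld @i3  | RAW r7
3. and+ld @i4,i5  | 2-wide
4. sll @i6  | WAW r4
5. sub @i7  | RAW r4
6. and @i8  | tail

ISSUED = 7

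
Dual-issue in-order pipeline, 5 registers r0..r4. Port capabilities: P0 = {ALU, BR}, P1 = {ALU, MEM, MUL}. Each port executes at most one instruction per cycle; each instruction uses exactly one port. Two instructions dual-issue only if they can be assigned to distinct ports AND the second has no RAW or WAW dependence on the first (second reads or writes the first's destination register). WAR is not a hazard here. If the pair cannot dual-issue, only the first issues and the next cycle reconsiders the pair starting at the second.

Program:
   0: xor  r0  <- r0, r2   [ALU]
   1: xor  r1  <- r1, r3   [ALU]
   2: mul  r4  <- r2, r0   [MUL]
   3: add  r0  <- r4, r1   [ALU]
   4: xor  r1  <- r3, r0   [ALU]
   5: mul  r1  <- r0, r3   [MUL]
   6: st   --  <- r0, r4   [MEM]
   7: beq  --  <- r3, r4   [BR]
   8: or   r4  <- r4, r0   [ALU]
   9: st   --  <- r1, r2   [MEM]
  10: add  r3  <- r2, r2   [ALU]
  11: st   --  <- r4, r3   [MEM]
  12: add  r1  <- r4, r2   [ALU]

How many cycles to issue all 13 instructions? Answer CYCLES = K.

CYCLES = 9

#0 head=0: xor.ALU+xor.ALU i0,i1 dual
#1 head=2: mul.MUL i2 RAW r4
#2 head=3: add.ALU i3 RAW r0
#3 head=4: xor.ALU i4 WAW r1
#4 head=5: mul.MUL i5 no-port MUL/MEM
#5 head=6: st.MEM+beq.BR i6,i7 dual
#6 head=8: or.ALU+st.MEM i8,i9 dual
#7 head=10: add.ALU i10 RAW r3
#8 head=11: st.MEM+add.ALU i11,i12 dual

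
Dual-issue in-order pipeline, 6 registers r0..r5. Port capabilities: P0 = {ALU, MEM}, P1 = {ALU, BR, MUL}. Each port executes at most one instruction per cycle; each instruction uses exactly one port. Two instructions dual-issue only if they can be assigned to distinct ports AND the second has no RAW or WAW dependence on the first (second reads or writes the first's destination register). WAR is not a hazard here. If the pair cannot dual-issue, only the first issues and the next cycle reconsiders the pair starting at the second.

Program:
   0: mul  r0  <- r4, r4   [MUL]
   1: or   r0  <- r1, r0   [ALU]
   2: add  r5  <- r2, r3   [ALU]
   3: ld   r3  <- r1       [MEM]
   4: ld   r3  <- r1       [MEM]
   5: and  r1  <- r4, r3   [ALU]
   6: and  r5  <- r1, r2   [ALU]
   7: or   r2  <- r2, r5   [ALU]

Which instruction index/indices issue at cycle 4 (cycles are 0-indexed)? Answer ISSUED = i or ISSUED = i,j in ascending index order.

ISSUED = 5

c0: i0 mul  RAW+WAW r0
c1: i1+i2 or;add  dual
c2: i3 ld  no-port MEM/MEM
c3: i4 ld  RAW r3
c4: i5 and  RAW r1
c5: i6 and  RAW r5
c6: i7 or  tail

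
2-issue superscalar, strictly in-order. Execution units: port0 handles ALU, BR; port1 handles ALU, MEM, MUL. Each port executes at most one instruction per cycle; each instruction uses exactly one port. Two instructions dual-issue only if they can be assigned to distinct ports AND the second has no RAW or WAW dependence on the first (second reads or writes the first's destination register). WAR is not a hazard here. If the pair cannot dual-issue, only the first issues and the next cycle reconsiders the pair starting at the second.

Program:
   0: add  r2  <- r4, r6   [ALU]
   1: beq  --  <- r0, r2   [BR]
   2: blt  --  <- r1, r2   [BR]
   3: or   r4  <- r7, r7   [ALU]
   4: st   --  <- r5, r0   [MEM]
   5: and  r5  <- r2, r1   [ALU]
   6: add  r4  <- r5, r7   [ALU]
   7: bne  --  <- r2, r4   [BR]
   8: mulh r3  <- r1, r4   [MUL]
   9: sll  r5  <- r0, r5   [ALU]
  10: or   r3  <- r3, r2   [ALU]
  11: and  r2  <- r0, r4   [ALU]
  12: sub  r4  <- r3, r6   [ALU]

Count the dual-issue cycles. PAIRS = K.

0. add.ALU @i0  | RAW r2
1. beq.BR @i1  | no-port BR/BR
2. blt.BR;or.ALU @i2+i3  | 2-wide
3. st.MEM;and.ALU @i4+i5  | 2-wide
4. add.ALU @i6  | RAW r4
5. bne.BR;mulh.MUL @i7+i8  | 2-wide
6. sll.ALU;or.ALU @i9+i10  | 2-wide
7. and.ALU;sub.ALU @i11+i12  | 2-wide

PAIRS = 5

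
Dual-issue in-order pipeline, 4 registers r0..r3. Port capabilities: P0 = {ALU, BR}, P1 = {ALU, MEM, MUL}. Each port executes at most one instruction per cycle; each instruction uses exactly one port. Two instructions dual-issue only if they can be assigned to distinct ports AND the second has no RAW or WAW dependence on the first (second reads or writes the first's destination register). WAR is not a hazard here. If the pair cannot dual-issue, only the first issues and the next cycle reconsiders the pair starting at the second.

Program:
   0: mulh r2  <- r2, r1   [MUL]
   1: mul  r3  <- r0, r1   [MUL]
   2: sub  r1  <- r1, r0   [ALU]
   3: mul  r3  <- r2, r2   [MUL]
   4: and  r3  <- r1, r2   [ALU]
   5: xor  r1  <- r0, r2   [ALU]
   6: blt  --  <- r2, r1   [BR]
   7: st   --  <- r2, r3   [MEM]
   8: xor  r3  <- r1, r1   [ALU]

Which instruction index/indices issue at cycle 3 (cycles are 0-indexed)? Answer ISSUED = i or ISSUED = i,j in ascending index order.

ISSUED = 4,5

[0] i0  mulh.MUL  -- no-port MUL/MUL
[1] i1+i2  mul.MUL sub.ALU  -- 2-wide
[2] i3  mul.MUL  -- WAW r3
[3] i4+i5  and.ALU xor.ALU  -- 2-wide
[4] i6+i7  blt.BR st.MEM  -- 2-wide
[5] i8  xor.ALU  -- tail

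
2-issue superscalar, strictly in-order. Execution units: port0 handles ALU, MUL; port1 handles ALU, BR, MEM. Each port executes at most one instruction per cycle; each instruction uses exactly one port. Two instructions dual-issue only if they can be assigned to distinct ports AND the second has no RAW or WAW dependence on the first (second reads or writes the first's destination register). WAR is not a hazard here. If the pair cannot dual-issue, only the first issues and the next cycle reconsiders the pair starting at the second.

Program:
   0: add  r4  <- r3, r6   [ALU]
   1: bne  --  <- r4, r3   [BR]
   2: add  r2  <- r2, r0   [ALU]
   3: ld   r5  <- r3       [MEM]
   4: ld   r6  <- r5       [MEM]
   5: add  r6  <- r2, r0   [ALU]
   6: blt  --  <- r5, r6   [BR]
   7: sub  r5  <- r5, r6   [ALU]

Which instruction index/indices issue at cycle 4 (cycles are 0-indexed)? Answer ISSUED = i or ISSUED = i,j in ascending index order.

#0 head=0: add i0 RAW r4
#1 head=1: bne+add i1/i2 dual
#2 head=3: ld i3 no-port MEM/MEM
#3 head=4: ld i4 WAW r6
#4 head=5: add i5 RAW r6
#5 head=6: blt+sub i6/i7 dual

ISSUED = 5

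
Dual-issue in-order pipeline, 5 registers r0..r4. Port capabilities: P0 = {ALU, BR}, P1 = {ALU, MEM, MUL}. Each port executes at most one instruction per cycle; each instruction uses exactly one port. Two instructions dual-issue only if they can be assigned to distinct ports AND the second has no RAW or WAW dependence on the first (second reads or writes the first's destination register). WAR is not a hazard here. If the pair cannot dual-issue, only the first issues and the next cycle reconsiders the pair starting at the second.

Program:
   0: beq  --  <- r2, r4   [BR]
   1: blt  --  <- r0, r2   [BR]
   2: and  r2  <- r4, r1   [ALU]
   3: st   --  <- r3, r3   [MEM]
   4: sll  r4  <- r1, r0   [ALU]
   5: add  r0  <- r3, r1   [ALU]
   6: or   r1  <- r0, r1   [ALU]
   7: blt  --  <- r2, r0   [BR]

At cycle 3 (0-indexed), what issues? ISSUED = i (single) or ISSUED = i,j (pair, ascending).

c0: i0 beq  no-port BR/BR
c1: i1,i2 blt/and  2-wide
c2: i3,i4 st/sll  2-wide
c3: i5 add  RAW r0
c4: i6,i7 or/blt  2-wide

ISSUED = 5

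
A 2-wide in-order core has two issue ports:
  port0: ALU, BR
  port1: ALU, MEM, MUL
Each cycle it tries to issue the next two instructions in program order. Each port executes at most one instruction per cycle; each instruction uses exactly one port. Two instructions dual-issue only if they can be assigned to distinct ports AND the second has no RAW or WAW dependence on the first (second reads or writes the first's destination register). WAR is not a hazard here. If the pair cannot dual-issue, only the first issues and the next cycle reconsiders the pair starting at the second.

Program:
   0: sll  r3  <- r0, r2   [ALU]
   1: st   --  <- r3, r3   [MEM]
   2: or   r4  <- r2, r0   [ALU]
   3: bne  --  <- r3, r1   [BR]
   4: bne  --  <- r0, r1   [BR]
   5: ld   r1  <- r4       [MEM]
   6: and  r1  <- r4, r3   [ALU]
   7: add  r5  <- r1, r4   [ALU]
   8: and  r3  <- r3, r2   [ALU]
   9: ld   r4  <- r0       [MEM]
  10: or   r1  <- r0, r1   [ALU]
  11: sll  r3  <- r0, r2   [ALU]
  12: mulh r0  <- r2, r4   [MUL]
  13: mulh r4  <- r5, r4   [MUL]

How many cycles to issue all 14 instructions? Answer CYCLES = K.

CYCLES = 9

c0: i0 sll.ALU  RAW r3
c1: i1,i2 st.MEM or.ALU  2-wide
c2: i3 bne.BR  no-port BR/BR
c3: i4,i5 bne.BR ld.MEM  2-wide
c4: i6 and.ALU  RAW r1
c5: i7,i8 add.ALU and.ALU  2-wide
c6: i9,i10 ld.MEM or.ALU  2-wide
c7: i11,i12 sll.ALU mulh.MUL  2-wide
c8: i13 mulh.MUL  tail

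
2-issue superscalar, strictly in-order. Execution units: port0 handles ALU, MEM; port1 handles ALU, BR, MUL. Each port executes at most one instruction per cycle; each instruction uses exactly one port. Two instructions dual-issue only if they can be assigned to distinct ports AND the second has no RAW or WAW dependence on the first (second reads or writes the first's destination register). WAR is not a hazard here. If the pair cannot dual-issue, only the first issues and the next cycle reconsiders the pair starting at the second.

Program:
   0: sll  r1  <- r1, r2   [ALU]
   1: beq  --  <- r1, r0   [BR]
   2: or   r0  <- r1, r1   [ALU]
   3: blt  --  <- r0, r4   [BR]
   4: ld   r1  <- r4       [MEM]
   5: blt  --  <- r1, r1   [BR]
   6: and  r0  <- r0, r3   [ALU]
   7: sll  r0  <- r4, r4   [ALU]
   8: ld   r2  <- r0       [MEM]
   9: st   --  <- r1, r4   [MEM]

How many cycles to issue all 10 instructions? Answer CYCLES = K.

CYCLES = 7

  cy0 -> i0 (sll) RAW r1
  cy1 -> i1+i2 (beq;or) pair
  cy2 -> i3+i4 (blt;ld) pair
  cy3 -> i5+i6 (blt;and) pair
  cy4 -> i7 (sll) RAW r0
  cy5 -> i8 (ld) no-port MEM/MEM
  cy6 -> i9 (st) tail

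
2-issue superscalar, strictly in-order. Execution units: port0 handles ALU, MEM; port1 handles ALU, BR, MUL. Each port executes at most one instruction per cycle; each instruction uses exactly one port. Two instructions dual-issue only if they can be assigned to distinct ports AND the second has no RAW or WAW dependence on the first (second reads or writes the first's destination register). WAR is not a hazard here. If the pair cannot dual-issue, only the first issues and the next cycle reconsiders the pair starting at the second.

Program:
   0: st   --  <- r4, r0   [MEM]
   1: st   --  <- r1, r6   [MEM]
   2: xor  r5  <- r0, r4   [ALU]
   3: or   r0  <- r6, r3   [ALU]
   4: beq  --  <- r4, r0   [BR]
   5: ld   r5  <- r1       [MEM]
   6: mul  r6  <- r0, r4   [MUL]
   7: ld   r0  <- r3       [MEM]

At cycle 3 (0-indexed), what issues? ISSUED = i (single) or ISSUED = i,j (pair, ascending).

#0 head=0: st.MEM i0 no-port MEM/MEM
#1 head=1: st.MEM/xor.ALU i1,i2 pair
#2 head=3: or.ALU i3 RAW r0
#3 head=4: beq.BR/ld.MEM i4,i5 pair
#4 head=6: mul.MUL/ld.MEM i6,i7 pair

ISSUED = 4,5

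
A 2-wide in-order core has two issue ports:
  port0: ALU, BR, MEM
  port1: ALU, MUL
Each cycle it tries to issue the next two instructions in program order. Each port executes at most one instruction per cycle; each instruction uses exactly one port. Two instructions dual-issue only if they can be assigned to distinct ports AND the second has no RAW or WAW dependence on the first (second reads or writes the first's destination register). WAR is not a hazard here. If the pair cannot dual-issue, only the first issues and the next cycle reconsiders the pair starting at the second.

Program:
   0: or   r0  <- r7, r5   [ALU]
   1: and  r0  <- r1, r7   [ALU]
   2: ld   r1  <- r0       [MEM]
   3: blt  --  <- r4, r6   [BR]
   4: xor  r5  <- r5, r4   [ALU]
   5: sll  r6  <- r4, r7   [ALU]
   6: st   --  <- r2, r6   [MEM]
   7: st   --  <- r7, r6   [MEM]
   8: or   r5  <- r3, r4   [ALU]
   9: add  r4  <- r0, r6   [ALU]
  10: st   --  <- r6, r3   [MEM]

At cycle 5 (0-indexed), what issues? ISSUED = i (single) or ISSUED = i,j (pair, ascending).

ISSUED = 6

t=0 i0:or ; WAW r0
t=1 i1:and ; RAW r0
t=2 i2:ld ; no-port MEM/BR
t=3 i3&i4:blt;xor ; pair
t=4 i5:sll ; RAW r6
t=5 i6:st ; no-port MEM/MEM
t=6 i7&i8:st;or ; pair
t=7 i9&i10:add;st ; pair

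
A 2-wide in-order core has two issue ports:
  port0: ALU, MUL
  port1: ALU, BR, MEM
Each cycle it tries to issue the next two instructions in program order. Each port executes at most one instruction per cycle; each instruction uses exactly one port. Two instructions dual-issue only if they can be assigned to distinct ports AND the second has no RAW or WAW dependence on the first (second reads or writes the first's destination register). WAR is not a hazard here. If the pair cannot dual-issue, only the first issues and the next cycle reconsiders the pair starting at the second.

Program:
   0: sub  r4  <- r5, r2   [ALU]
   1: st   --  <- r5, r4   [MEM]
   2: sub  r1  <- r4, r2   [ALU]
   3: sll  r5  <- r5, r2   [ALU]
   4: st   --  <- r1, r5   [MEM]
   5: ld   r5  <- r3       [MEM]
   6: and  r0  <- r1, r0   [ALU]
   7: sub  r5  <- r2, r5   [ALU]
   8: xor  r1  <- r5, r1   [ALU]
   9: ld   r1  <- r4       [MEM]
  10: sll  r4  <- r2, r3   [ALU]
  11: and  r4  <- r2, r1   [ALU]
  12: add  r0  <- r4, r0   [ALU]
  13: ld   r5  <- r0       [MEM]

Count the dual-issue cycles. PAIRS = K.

PAIRS = 3

[0] i0  sub.ALU  -- RAW r4
[1] i1&i2  st.MEM sub.ALU  -- 2-wide
[2] i3  sll.ALU  -- RAW r5
[3] i4  st.MEM  -- no-port MEM/MEM
[4] i5&i6  ld.MEM and.ALU  -- 2-wide
[5] i7  sub.ALU  -- RAW r5
[6] i8  xor.ALU  -- WAW r1
[7] i9&i10  ld.MEM sll.ALU  -- 2-wide
[8] i11  and.ALU  -- RAW r4
[9] i12  add.ALU  -- RAW r0
[10] i13  ld.MEM  -- tail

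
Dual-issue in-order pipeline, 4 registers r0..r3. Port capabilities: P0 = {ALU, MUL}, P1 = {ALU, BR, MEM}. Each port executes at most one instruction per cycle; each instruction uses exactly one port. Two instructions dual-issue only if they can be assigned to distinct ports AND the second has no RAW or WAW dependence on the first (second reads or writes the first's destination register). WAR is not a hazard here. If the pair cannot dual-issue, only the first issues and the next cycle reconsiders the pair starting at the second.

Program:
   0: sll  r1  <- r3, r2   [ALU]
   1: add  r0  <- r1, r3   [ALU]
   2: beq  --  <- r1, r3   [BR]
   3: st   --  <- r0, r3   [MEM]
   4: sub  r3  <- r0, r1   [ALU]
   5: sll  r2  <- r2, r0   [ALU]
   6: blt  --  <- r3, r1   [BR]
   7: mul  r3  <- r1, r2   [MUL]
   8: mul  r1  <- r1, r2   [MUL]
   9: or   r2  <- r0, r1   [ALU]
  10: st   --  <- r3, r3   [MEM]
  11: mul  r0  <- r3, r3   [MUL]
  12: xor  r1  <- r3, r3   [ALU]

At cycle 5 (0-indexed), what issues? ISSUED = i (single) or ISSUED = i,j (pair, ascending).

  cy0 -> i0 (sll) RAW r1
  cy1 -> i1,i2 (add/beq) dual
  cy2 -> i3,i4 (st/sub) dual
  cy3 -> i5,i6 (sll/blt) dual
  cy4 -> i7 (mul) no-port MUL/MUL
  cy5 -> i8 (mul) RAW r1
  cy6 -> i9,i10 (or/st) dual
  cy7 -> i11,i12 (mul/xor) dual

ISSUED = 8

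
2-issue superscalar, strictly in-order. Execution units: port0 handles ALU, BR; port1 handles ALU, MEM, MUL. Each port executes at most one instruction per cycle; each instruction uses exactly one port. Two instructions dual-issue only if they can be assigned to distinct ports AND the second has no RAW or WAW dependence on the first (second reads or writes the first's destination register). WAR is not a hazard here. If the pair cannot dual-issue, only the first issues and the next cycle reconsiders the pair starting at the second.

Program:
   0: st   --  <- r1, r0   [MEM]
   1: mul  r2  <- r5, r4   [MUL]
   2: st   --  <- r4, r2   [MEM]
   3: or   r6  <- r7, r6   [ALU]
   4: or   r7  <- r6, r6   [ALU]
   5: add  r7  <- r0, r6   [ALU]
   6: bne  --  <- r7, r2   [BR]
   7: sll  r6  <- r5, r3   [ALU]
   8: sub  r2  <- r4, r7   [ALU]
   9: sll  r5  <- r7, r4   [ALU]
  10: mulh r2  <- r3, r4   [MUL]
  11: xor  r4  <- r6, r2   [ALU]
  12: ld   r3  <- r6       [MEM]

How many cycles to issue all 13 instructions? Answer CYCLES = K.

t=0 i0:st.MEM ; no-port MEM/MUL
t=1 i1:mul.MUL ; no-port MUL/MEM
t=2 i2&i3:st.MEM+or.ALU ; dual
t=3 i4:or.ALU ; WAW r7
t=4 i5:add.ALU ; RAW r7
t=5 i6&i7:bne.BR+sll.ALU ; dual
t=6 i8&i9:sub.ALU+sll.ALU ; dual
t=7 i10:mulh.MUL ; RAW r2
t=8 i11&i12:xor.ALU+ld.MEM ; dual

CYCLES = 9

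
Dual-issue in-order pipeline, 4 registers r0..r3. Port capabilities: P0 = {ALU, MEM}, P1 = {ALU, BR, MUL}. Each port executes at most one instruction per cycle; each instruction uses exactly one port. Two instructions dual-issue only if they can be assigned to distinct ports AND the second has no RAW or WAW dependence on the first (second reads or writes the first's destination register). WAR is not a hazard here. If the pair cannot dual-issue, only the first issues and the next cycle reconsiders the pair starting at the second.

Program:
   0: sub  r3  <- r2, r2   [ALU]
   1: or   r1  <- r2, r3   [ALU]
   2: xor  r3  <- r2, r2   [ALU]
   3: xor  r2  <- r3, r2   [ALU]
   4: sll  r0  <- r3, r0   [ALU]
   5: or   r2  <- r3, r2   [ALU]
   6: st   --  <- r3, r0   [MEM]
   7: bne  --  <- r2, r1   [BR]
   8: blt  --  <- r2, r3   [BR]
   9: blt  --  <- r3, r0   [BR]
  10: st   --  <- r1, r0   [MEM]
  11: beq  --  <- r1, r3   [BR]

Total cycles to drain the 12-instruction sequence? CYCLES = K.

t=0 i0:sub.ALU ; RAW r3
t=1 i1/i2:or.ALU;xor.ALU ; pair
t=2 i3/i4:xor.ALU;sll.ALU ; pair
t=3 i5/i6:or.ALU;st.MEM ; pair
t=4 i7:bne.BR ; no-port BR/BR
t=5 i8:blt.BR ; no-port BR/BR
t=6 i9/i10:blt.BR;st.MEM ; pair
t=7 i11:beq.BR ; tail

CYCLES = 8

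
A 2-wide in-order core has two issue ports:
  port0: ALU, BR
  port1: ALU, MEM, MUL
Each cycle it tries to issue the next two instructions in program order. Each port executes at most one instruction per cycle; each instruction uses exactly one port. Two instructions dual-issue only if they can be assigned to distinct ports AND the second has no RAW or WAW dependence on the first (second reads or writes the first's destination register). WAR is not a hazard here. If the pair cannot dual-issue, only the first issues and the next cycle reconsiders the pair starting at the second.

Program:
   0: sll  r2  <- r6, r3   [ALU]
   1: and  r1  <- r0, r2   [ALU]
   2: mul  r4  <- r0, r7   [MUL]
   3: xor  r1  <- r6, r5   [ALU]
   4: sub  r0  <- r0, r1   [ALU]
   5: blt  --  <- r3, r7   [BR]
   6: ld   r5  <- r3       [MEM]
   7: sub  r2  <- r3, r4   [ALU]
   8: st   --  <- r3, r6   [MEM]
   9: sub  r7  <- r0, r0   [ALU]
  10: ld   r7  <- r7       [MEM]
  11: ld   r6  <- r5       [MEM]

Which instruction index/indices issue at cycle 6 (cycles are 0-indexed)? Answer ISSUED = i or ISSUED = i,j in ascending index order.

[0] i0  sll.ALU  -- RAW r2
[1] i1/i2  and.ALU mul.MUL  -- dual
[2] i3  xor.ALU  -- RAW r1
[3] i4/i5  sub.ALU blt.BR  -- dual
[4] i6/i7  ld.MEM sub.ALU  -- dual
[5] i8/i9  st.MEM sub.ALU  -- dual
[6] i10  ld.MEM  -- no-port MEM/MEM
[7] i11  ld.MEM  -- tail

ISSUED = 10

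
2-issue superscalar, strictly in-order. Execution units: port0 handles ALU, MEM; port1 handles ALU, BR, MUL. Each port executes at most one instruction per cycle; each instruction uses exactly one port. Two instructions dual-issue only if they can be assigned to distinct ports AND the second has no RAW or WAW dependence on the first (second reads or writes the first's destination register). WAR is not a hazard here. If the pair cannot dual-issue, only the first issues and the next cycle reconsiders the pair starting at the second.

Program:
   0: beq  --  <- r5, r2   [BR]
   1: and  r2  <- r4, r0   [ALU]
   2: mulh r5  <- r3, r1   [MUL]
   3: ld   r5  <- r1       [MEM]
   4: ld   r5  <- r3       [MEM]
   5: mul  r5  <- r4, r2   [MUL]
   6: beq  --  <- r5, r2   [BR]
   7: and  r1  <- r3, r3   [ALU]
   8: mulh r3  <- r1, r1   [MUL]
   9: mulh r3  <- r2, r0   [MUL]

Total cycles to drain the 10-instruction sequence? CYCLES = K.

CYCLES = 8

c0: i0,i1 beq.BR;and.ALU  dual
c1: i2 mulh.MUL  WAW r5
c2: i3 ld.MEM  no-port MEM/MEM
c3: i4 ld.MEM  WAW r5
c4: i5 mul.MUL  no-port MUL/BR
c5: i6,i7 beq.BR;and.ALU  dual
c6: i8 mulh.MUL  no-port MUL/MUL
c7: i9 mulh.MUL  tail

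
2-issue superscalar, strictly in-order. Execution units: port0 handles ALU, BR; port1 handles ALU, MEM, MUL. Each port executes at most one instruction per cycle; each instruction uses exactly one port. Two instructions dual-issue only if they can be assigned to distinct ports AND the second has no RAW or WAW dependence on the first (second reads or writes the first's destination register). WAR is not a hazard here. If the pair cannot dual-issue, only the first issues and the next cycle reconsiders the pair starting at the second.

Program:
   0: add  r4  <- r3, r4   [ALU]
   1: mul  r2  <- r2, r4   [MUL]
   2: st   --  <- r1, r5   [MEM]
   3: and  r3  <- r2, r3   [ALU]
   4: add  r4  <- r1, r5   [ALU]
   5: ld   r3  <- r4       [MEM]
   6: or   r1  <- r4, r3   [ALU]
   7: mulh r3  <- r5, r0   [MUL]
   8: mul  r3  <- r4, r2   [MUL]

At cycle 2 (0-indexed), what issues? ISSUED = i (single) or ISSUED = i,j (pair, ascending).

ISSUED = 2,3

[0] i0  add.ALU  -- RAW r4
[1] i1  mul.MUL  -- no-port MUL/MEM
[2] i2&i3  st.MEM+and.ALU  -- pair
[3] i4  add.ALU  -- RAW r4
[4] i5  ld.MEM  -- RAW r3
[5] i6&i7  or.ALU+mulh.MUL  -- pair
[6] i8  mul.MUL  -- tail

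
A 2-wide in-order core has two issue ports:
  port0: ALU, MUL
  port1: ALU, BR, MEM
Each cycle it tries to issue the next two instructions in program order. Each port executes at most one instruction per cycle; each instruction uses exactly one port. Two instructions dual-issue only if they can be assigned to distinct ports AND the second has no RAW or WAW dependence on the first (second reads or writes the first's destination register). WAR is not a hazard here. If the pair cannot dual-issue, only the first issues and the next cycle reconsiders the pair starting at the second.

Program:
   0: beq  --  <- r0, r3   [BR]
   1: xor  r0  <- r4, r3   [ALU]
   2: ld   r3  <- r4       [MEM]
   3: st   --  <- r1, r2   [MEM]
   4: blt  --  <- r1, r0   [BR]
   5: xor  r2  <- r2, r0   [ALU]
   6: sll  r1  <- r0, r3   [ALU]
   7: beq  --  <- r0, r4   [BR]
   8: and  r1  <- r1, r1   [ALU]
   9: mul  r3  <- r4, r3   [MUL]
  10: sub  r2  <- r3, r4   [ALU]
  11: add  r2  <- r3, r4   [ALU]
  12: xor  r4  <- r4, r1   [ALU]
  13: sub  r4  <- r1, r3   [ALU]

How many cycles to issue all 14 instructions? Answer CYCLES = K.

t=0 i0+i1:beq/xor ; 2-wide
t=1 i2:ld ; no-port MEM/MEM
t=2 i3:st ; no-port MEM/BR
t=3 i4+i5:blt/xor ; 2-wide
t=4 i6+i7:sll/beq ; 2-wide
t=5 i8+i9:and/mul ; 2-wide
t=6 i10:sub ; WAW r2
t=7 i11+i12:add/xor ; 2-wide
t=8 i13:sub ; tail

CYCLES = 9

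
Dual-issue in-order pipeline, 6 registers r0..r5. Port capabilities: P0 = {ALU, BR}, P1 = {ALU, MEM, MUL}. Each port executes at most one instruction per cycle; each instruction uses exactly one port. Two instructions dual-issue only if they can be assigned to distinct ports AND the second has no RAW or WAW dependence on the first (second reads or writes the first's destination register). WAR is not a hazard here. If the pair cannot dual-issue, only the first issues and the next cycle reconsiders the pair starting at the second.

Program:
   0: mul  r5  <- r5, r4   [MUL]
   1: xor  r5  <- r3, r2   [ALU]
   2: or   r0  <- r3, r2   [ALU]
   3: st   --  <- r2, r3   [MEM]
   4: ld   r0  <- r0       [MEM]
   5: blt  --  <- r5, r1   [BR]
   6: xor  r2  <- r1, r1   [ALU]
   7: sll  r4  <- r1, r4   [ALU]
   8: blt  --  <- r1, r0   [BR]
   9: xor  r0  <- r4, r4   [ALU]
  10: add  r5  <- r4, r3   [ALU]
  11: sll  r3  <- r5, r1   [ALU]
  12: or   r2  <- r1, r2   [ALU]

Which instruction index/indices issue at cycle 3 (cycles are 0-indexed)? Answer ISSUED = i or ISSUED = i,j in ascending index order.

  cy0 -> i0 (mul.MUL) WAW r5
  cy1 -> i1+i2 (xor.ALU or.ALU) pair
  cy2 -> i3 (st.MEM) no-port MEM/MEM
  cy3 -> i4+i5 (ld.MEM blt.BR) pair
  cy4 -> i6+i7 (xor.ALU sll.ALU) pair
  cy5 -> i8+i9 (blt.BR xor.ALU) pair
  cy6 -> i10 (add.ALU) RAW r5
  cy7 -> i11+i12 (sll.ALU or.ALU) pair

ISSUED = 4,5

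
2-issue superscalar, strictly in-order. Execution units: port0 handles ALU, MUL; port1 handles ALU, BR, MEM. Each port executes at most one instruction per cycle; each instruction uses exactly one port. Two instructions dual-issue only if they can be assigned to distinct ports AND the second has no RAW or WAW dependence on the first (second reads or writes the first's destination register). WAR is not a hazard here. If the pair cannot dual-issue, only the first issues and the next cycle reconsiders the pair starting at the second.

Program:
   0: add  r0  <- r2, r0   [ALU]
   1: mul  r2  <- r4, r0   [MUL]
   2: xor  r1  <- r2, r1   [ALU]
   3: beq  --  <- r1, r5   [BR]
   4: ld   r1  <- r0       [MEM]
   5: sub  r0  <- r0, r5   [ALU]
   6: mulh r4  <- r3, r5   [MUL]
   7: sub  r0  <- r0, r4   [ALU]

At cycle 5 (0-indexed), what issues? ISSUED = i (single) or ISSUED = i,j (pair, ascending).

0. add @i0  | RAW r0
1. mul @i1  | RAW r2
2. xor @i2  | RAW r1
3. beq @i3  | no-port BR/MEM
4. ld/sub @i4&i5  | pair
5. mulh @i6  | RAW r4
6. sub @i7  | tail

ISSUED = 6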